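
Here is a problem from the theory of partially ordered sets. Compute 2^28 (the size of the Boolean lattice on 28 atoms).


Power set = 2^n.
2^28 = 268435456


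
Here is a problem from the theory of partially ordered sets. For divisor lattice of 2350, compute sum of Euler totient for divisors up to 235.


Divisors of 2350 up to 235: [1, 2, 5, 10, 25, 47, 50, 94, 235]
phi values: [1, 1, 4, 4, 20, 46, 20, 46, 184]
Sum = 326


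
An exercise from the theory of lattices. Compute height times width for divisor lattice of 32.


Height = length of longest chain minus 1; width = size of largest antichain.
A maximum chain: 1 | 2 | 4 | 8 | 16 | 32  (height 5).
A maximum antichain: {1}  (width 1).
Product = 5 * 1 = 5


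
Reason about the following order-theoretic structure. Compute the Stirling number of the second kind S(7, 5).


S(n,k) = k*S(n-1,k) + S(n-1,k-1).
S(6,5) = 15, S(6,4) = 65
S(7,5) = 5*15 + 65 = 75 + 65
S(7,5) = 140


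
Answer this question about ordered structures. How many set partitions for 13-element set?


B(n) = number of set partitions of an n-element set.
B(n) satisfies the recurrence: B(n+1) = sum_k C(n,k)*B(k).
B(13) = 27644437


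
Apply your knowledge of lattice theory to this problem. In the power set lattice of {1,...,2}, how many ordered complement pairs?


Complement pair (a,b): a meet b = bottom, a join b = top.
Here: A intersect B = {} and A union B = {1,...,2}.
Pairs found: ({},{1,2}), ({1},{2}), ({2},{1}), ({1,2},{})
Total ordered pairs: 4


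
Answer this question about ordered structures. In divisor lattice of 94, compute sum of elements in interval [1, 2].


Interval [1,2] in divisors of 94: [1, 2]
Sum = 3


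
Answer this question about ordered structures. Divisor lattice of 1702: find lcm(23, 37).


In a divisor lattice, join = lcm (least common multiple).
gcd(23,37) = 1
lcm(23,37) = 23*37/gcd = 851/1 = 851


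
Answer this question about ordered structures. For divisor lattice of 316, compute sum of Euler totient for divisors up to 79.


Divisors of 316 up to 79: [1, 2, 4, 79]
phi values: [1, 1, 2, 78]
Sum = 82


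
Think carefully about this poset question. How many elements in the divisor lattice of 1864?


Divisors of 1864: [1, 2, 4, 8, 233, 466, 932, 1864]
Count: 8


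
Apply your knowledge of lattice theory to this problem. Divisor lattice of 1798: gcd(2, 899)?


Meet=gcd.
gcd(2,899)=1


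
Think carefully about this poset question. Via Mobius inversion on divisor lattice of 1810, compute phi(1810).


phi(n) = n * prod_{p|n} (1 - 1/p).
Prime divisors of 1810: [2, 5, 181]
phi(1810) = 1810 * (1 - 1/2) * (1 - 1/5) * (1 - 1/181)
phi(1810) = 720


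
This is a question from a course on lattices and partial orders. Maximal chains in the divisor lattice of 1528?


A maximal chain goes from the minimum element to a maximal element via cover relations.
Counting all min-to-max paths in the cover graph.
Total maximal chains: 4


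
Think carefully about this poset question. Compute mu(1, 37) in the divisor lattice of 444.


In a divisor lattice, mu(a,b) = mu(b/a) where mu is the classical Mobius function.
b/a = 37/1 = 37
Prime factorization of 37: primes [37]
37 is squarefree with 1 prime factor(s), so mu(37) = (-1)^1 = -1


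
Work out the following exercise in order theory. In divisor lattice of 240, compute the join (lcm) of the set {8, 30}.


In a divisor lattice, join = lcm (least common multiple).
Compute lcm iteratively: start with first element, then lcm(current, next).
Elements: [8, 30]
lcm(8,30) = 120
Final lcm = 120


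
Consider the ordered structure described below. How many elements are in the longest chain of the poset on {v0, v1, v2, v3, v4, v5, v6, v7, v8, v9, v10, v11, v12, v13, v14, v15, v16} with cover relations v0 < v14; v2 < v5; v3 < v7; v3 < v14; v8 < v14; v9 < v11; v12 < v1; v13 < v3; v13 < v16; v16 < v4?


A chain is a totally ordered subset; we count the number of elements in a maximum chain.
Compute, for each element x, the size of the longest chain ending at x:
  v0: 1
  v2: 1
  v6: 1
  v8: 1
  v9: 1
  v10: 1
  ...
A maximum chain: v13 < v16 < v4
Number of elements in the longest chain: 3


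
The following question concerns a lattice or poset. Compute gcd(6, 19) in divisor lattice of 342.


In a divisor lattice, meet = gcd (greatest common divisor).
By Euclidean algorithm or factoring: gcd(6,19) = 1


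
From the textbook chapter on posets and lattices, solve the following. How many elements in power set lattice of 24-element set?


Power set = 2^n.
2^24 = 16777216


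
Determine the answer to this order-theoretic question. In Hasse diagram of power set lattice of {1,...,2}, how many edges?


A cover relation a -< b holds when a < b with no c strictly between.
Cover relations:
  {} -< {1}
  {} -< {2}
  {1} -< {1,2}
  {2} -< {1,2}
Total: 4


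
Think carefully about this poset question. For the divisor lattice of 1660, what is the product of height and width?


Height = length of longest chain minus 1; width = size of largest antichain.
A maximum chain: 1 | 83 | 415 | 830 | 1660  (height 4).
A maximum antichain: {4, 10, 166, 415}  (width 4).
Product = 4 * 4 = 16


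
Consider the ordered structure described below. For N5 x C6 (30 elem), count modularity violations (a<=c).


Modular law: if a <= c then a v (b ^ c) = (a v b) ^ c.
Check all triples (a,b,c) with a <= c among 30 elements.
  e.g. a=(a,0), b=(c,0), c=(b,0): lhs=(a,0) != rhs=(b,0)
  e.g. a=(a,0), b=(c,1), c=(b,0): lhs=(a,0) != rhs=(b,0)
Total violating triples: 126


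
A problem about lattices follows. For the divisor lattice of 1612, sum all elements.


sigma(n) = sum of divisors.
Divisors of 1612: [1, 2, 4, 13, 26, 31, 52, 62, 124, 403, 806, 1612]
Sum = 3136


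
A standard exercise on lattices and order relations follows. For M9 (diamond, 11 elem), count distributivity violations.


Distributive law: a ^ (b v c) = (a ^ b) v (a ^ c).
Check all 11^3 = 1331 ordered triples (a,b,c).
  e.g. a=a1, b=a2, c=a3: lhs=a1 != rhs=0
  e.g. a=a1, b=a2, c=a4: lhs=a1 != rhs=0
Total violating triples: 504


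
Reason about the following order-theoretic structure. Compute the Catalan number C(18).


C(n) = C(2n, n) / (n+1).
C(36, 18) = 9075135300
C(18) = 9075135300 / 19 = 477638700


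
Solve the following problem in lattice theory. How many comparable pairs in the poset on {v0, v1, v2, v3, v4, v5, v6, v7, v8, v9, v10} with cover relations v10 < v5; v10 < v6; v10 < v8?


A comparable pair {a,b} has a < b or b < a in the order.
Count unordered pairs where one element is strictly below the other.
Examples: {v5,v10}, {v6,v10}, {v8,v10}
Total comparable pairs: 3


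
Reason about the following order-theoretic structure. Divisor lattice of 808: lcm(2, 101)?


Join=lcm.
gcd(2,101)=1
lcm=202


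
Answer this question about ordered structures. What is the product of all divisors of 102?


Divisors of 102: [1, 2, 3, 6, 17, 34, 51, 102]
Product = n^(d(n)/2) = 102^(8/2)
Product = 108243216


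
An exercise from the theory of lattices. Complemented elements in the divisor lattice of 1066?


An element a is complemented if some b has a meet b = bottom, a join b = top.
a is complemented iff gcd(a, n/a)=1, i.e. a is a unitary divisor of 1066.
Complemented elements: 1, 2, 13, 26, 41, 82, ... (2 more)
Count: 8


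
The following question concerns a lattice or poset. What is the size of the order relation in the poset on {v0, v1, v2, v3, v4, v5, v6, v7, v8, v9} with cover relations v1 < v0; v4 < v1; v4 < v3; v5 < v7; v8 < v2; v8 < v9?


The order relation is {(a,b) : a <= b}, reflexive so it includes (a,a).
Examples: (v0,v0), (v1,v0), (v1,v1), (v2,v2), (v3,v3), ...
Total ordered pairs: 17


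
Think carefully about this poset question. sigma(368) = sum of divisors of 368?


sigma(n) = sum of divisors.
Divisors of 368: [1, 2, 4, 8, 16, 23, 46, 92, 184, 368]
Sum = 744


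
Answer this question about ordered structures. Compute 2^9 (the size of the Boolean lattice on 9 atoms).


Power set = 2^n.
2^9 = 512


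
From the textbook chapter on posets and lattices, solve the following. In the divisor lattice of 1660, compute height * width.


Height = length of longest chain minus 1; width = size of largest antichain.
A maximum chain: 1 | 83 | 415 | 830 | 1660  (height 4).
A maximum antichain: {4, 10, 166, 415}  (width 4).
Product = 4 * 4 = 16


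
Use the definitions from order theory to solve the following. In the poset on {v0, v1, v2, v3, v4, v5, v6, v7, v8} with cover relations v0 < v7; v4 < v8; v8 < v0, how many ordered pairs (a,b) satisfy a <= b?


The order relation is {(a,b) : a <= b}, reflexive so it includes (a,a).
Examples: (v0,v0), (v0,v7), (v1,v1), (v2,v2), (v3,v3), ...
Total ordered pairs: 15


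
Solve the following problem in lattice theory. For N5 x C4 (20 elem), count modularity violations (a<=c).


Modular law: if a <= c then a v (b ^ c) = (a v b) ^ c.
Check all triples (a,b,c) with a <= c among 20 elements.
  e.g. a=(a,0), b=(c,0), c=(b,0): lhs=(a,0) != rhs=(b,0)
  e.g. a=(a,0), b=(c,1), c=(b,0): lhs=(a,0) != rhs=(b,0)
Total violating triples: 40


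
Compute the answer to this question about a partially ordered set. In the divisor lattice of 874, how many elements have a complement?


An element a is complemented if some b has a meet b = bottom, a join b = top.
a is complemented iff gcd(a, n/a)=1, i.e. a is a unitary divisor of 874.
Complemented elements: 1, 2, 19, 23, 38, 46, ... (2 more)
Count: 8


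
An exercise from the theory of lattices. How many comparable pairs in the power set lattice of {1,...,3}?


A comparable pair {a,b} has a < b or b < a in the order.
Count unordered pairs where one element is strictly below the other.
Examples: {{},{1}}, {{},{2}}, {{},{3}}, {{},{1,2}}, ...
Total comparable pairs: 19


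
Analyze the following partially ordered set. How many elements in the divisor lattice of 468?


Divisors of 468: [1, 2, 3, 4, 6, 9, 12, 13, 18, 26, 36, 39, 52, 78, 117, 156, 234, 468]
Count: 18


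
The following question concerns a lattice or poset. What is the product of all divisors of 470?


Divisors of 470: [1, 2, 5, 10, 47, 94, 235, 470]
Product = n^(d(n)/2) = 470^(8/2)
Product = 48796810000


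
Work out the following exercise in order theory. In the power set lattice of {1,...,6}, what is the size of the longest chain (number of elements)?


A chain is a totally ordered subset; we count the number of elements in a maximum chain.
Compute, for each element x, the size of the longest chain ending at x:
  {}: 1
  {1}: 2
  {2}: 2
  {3}: 2
  {4}: 2
  {5}: 2
  ...
A maximum chain: {} < {1} < {1,2} < {1,2,3} < {1,2,3,4} < {1,2,3,4,5} < {1,2,3,4,5,6}
Number of elements in the longest chain: 7


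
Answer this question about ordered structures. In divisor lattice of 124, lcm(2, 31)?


Join=lcm.
gcd(2,31)=1
lcm=62


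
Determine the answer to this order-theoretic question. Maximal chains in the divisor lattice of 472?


A maximal chain goes from the minimum element to a maximal element via cover relations.
Counting all min-to-max paths in the cover graph.
Total maximal chains: 4


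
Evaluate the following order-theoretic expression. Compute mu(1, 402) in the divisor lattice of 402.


In a divisor lattice, mu(a,b) = mu(b/a) where mu is the classical Mobius function.
b/a = 402/1 = 402
Prime factorization of 402: primes [2, 3, 67]
402 is squarefree with 3 prime factor(s), so mu(402) = (-1)^3 = -1


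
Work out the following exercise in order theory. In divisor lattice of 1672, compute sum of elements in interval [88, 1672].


Interval [88,1672] in divisors of 1672: [88, 1672]
Sum = 1760


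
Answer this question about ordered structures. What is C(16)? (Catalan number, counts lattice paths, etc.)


C(n) = C(2n, n) / (n+1).
C(32, 16) = 601080390
C(16) = 601080390 / 17 = 35357670


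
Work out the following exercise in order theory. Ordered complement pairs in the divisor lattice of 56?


Complement pair (a,b): a meet b = bottom, a join b = top.
Here: gcd(a,b)=1 and lcm(a,b)=56, i.e. a*b=56 with a,b coprime.
Pairs found: (1,56), (7,8), (8,7), (56,1)
Total ordered pairs: 4


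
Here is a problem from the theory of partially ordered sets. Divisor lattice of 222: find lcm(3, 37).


In a divisor lattice, join = lcm (least common multiple).
gcd(3,37) = 1
lcm(3,37) = 3*37/gcd = 111/1 = 111


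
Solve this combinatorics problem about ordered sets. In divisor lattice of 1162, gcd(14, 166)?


Meet=gcd.
gcd(14,166)=2


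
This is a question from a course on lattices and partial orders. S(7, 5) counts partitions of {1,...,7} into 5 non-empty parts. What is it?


S(n,k) = k*S(n-1,k) + S(n-1,k-1).
S(6,5) = 15, S(6,4) = 65
S(7,5) = 5*15 + 65 = 75 + 65
S(7,5) = 140


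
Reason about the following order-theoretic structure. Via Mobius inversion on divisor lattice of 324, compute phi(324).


phi(n) = n * prod_{p|n} (1 - 1/p).
Prime divisors of 324: [2, 3]
phi(324) = 324 * (1 - 1/2) * (1 - 1/3)
phi(324) = 108


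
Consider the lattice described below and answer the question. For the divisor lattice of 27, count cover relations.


A cover relation a -< b holds when a < b with no c strictly between.
Cover relations:
  1 -< 3
  3 -< 9
  9 -< 27
Total: 3


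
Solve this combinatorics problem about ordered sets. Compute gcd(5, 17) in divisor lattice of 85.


In a divisor lattice, meet = gcd (greatest common divisor).
By Euclidean algorithm or factoring: gcd(5,17) = 1


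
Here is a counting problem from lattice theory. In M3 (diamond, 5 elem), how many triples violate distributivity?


Distributive law: a ^ (b v c) = (a ^ b) v (a ^ c).
Check all 5^3 = 125 ordered triples (a,b,c).
  e.g. a=a1, b=a2, c=a3: lhs=a1 != rhs=0
  e.g. a=a1, b=a3, c=a2: lhs=a1 != rhs=0
Total violating triples: 6


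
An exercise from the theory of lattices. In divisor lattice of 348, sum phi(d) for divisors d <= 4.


Divisors of 348 up to 4: [1, 2, 3, 4]
phi values: [1, 1, 2, 2]
Sum = 6


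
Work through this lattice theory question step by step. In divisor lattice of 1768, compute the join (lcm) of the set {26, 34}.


In a divisor lattice, join = lcm (least common multiple).
Compute lcm iteratively: start with first element, then lcm(current, next).
Elements: [26, 34]
lcm(26,34) = 442
Final lcm = 442


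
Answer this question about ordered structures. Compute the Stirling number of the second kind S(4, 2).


S(n,k) = k*S(n-1,k) + S(n-1,k-1).
S(3,2) = 3, S(3,1) = 1
S(4,2) = 2*3 + 1 = 6 + 1
S(4,2) = 7


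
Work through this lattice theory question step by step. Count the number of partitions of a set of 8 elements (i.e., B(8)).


B(n) = number of set partitions of an n-element set.
B(n) satisfies the recurrence: B(n+1) = sum_k C(n,k)*B(k).
B(8) = 4140


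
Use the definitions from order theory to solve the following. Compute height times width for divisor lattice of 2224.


Height = length of longest chain minus 1; width = size of largest antichain.
A maximum chain: 1 | 139 | 278 | 556 | 1112 | 2224  (height 5).
A maximum antichain: {2, 139}  (width 2).
Product = 5 * 2 = 10


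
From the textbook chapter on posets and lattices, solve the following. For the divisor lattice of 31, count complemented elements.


An element a is complemented if some b has a meet b = bottom, a join b = top.
a is complemented iff gcd(a, n/a)=1, i.e. a is a unitary divisor of 31.
Complemented elements: 1, 31
Count: 2


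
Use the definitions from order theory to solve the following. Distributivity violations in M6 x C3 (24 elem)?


Distributive law: a ^ (b v c) = (a ^ b) v (a ^ c).
Check all 24^3 = 13824 ordered triples (a,b,c).
  e.g. a=(a1,0), b=(a2,0), c=(a3,0): lhs=(a1,0) != rhs=(0,0)
  e.g. a=(a1,0), b=(a2,0), c=(a3,1): lhs=(a1,0) != rhs=(0,0)
Total violating triples: 3240


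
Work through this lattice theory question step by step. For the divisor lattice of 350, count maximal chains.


A maximal chain goes from the minimum element to a maximal element via cover relations.
Counting all min-to-max paths in the cover graph.
Total maximal chains: 12


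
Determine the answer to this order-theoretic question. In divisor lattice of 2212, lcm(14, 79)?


Join=lcm.
gcd(14,79)=1
lcm=1106


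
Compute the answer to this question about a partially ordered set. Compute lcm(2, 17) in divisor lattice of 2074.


In a divisor lattice, join = lcm (least common multiple).
gcd(2,17) = 1
lcm(2,17) = 2*17/gcd = 34/1 = 34


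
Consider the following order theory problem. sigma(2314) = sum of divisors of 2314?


sigma(n) = sum of divisors.
Divisors of 2314: [1, 2, 13, 26, 89, 178, 1157, 2314]
Sum = 3780


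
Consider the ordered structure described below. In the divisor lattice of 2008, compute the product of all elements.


Divisors of 2008: [1, 2, 4, 8, 251, 502, 1004, 2008]
Product = n^(d(n)/2) = 2008^(8/2)
Product = 16257540100096


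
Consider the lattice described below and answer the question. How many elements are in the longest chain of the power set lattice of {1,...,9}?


A chain is a totally ordered subset; we count the number of elements in a maximum chain.
Compute, for each element x, the size of the longest chain ending at x:
  {}: 1
  {1}: 2
  {2}: 2
  {3}: 2
  {4}: 2
  {5}: 2
  ...
A maximum chain: {} < {1} < {1,2} < {1,2,3} < {1,2,3,4} < {1,2,3,4,5} < {1,2,3,4,5,6} < {1,2,3,4,5,6,7} < {1,2,3,4,5,6,7,8} < {1,2,3,4,5,6,7,8,9}
Number of elements in the longest chain: 10


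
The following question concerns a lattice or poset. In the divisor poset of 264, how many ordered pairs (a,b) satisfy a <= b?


The order relation is {(a,b) : a <= b}, reflexive so it includes (a,a).
Examples: (1,1), (1,11), (1,12), (1,132), (1,2), ...
Total ordered pairs: 90


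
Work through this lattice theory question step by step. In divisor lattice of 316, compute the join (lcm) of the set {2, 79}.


In a divisor lattice, join = lcm (least common multiple).
Compute lcm iteratively: start with first element, then lcm(current, next).
Elements: [2, 79]
lcm(2,79) = 158
Final lcm = 158


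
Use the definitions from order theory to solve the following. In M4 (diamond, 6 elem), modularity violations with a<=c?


Modular law: if a <= c then a v (b ^ c) = (a v b) ^ c.
Check all triples (a,b,c) with a <= c among 6 elements.
This lattice is modular (diamonds M_m and their chain-products are modular).
Total violating triples: 0


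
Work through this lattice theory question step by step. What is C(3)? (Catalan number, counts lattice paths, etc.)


C(n) = C(2n, n) / (n+1).
C(6, 3) = 20
C(3) = 20 / 4 = 5


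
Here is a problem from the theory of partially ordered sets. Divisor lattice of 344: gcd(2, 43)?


Meet=gcd.
gcd(2,43)=1


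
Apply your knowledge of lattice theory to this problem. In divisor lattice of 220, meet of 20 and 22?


In a divisor lattice, meet = gcd (greatest common divisor).
By Euclidean algorithm or factoring: gcd(20,22) = 2


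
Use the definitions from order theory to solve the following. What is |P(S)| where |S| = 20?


Power set = 2^n.
2^20 = 1048576


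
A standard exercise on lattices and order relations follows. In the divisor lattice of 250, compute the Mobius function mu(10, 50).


In a divisor lattice, mu(a,b) = mu(b/a) where mu is the classical Mobius function.
b/a = 50/10 = 5
Prime factorization of 5: primes [5]
5 is squarefree with 1 prime factor(s), so mu(5) = (-1)^1 = -1


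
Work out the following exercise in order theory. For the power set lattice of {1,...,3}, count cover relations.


A cover relation a -< b holds when a < b with no c strictly between.
Cover relations:
  {} -< {1}
  {} -< {2}
  {} -< {3}
  {1} -< {1,2}
  {1} -< {1,3}
  {2} -< {1,2}
  {2} -< {2,3}
  {3} -< {1,3}
  ...4 more
Total: 12


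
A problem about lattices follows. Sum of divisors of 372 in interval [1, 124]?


Interval [1,124] in divisors of 372: [1, 2, 4, 31, 62, 124]
Sum = 224


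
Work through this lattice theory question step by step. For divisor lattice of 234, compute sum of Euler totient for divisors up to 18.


Divisors of 234 up to 18: [1, 2, 3, 6, 9, 13, 18]
phi values: [1, 1, 2, 2, 6, 12, 6]
Sum = 30


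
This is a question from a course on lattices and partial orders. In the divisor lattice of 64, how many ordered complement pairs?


Complement pair (a,b): a meet b = bottom, a join b = top.
Here: gcd(a,b)=1 and lcm(a,b)=64, i.e. a*b=64 with a,b coprime.
Pairs found: (1,64), (64,1)
Total ordered pairs: 2


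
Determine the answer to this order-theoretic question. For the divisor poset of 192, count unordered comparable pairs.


A comparable pair {a,b} has a < b or b < a in the order.
Count unordered pairs where one element is strictly below the other.
Examples: {1,2}, {1,3}, {1,4}, {1,6}, ...
Total comparable pairs: 70


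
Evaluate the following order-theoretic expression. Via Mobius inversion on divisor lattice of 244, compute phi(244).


phi(n) = n * prod_{p|n} (1 - 1/p).
Prime divisors of 244: [2, 61]
phi(244) = 244 * (1 - 1/2) * (1 - 1/61)
phi(244) = 120


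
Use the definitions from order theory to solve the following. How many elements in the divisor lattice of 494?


Divisors of 494: [1, 2, 13, 19, 26, 38, 247, 494]
Count: 8


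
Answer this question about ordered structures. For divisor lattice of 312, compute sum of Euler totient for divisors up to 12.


Divisors of 312 up to 12: [1, 2, 3, 4, 6, 8, 12]
phi values: [1, 1, 2, 2, 2, 4, 4]
Sum = 16


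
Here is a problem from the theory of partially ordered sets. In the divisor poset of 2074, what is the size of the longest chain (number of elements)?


A chain is a totally ordered subset; we count the number of elements in a maximum chain.
Compute, for each element x, the size of the longest chain ending at x:
  1: 1
  2: 2
  17: 2
  61: 2
  34: 3
  122: 3
  ...
A maximum chain: 1 < 2 < 34 < 2074
Number of elements in the longest chain: 4


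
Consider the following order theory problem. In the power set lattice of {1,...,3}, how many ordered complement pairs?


Complement pair (a,b): a meet b = bottom, a join b = top.
Here: A intersect B = {} and A union B = {1,...,3}.
Pairs found: ({},{1,2,3}), ({1},{2,3}), ({2},{1,3}), ({3},{1,2}), ... (4 more)
Total ordered pairs: 8


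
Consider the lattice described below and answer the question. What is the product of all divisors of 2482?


Divisors of 2482: [1, 2, 17, 34, 73, 146, 1241, 2482]
Product = n^(d(n)/2) = 2482^(8/2)
Product = 37949591784976


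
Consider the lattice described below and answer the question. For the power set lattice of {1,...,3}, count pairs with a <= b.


The order relation is {(a,b) : a <= b}, reflexive so it includes (a,a).
Examples: ({},{}), ({},{1,2}), ({},{1,2,3}), ({},{1,3}), ({},{1}), ...
Total ordered pairs: 27


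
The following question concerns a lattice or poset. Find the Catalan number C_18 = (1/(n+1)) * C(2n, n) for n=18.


C(n) = C(2n, n) / (n+1).
C(36, 18) = 9075135300
C(18) = 9075135300 / 19 = 477638700


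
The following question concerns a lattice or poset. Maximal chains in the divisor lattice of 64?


A maximal chain goes from the minimum element to a maximal element via cover relations.
Counting all min-to-max paths in the cover graph.
Total maximal chains: 1


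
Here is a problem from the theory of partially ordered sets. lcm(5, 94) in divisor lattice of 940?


Join=lcm.
gcd(5,94)=1
lcm=470


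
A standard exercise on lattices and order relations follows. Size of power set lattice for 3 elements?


Power set = 2^n.
2^3 = 8


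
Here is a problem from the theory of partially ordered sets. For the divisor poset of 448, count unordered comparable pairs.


A comparable pair {a,b} has a < b or b < a in the order.
Count unordered pairs where one element is strictly below the other.
Examples: {1,2}, {1,4}, {1,7}, {1,8}, ...
Total comparable pairs: 70


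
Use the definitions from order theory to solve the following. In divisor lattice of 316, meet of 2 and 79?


In a divisor lattice, meet = gcd (greatest common divisor).
By Euclidean algorithm or factoring: gcd(2,79) = 1


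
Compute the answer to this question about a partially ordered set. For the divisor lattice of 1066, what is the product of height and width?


Height = length of longest chain minus 1; width = size of largest antichain.
A maximum chain: 1 | 41 | 533 | 1066  (height 3).
A maximum antichain: {2, 13, 41}  (width 3).
Product = 3 * 3 = 9


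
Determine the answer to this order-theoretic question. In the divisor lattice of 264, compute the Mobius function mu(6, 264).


In a divisor lattice, mu(a,b) = mu(b/a) where mu is the classical Mobius function.
b/a = 264/6 = 44
Prime factorization of 44: primes [2, 11]
44 is not squarefree, so mu(44) = 0


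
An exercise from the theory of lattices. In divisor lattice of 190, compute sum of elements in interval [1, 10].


Interval [1,10] in divisors of 190: [1, 2, 5, 10]
Sum = 18


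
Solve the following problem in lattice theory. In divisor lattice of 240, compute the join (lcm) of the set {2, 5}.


In a divisor lattice, join = lcm (least common multiple).
Compute lcm iteratively: start with first element, then lcm(current, next).
Elements: [2, 5]
lcm(2,5) = 10
Final lcm = 10


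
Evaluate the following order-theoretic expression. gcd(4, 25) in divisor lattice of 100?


Meet=gcd.
gcd(4,25)=1


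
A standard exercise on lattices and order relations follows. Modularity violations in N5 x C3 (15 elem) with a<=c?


Modular law: if a <= c then a v (b ^ c) = (a v b) ^ c.
Check all triples (a,b,c) with a <= c among 15 elements.
  e.g. a=(a,0), b=(c,0), c=(b,0): lhs=(a,0) != rhs=(b,0)
  e.g. a=(a,0), b=(c,1), c=(b,0): lhs=(a,0) != rhs=(b,0)
Total violating triples: 18


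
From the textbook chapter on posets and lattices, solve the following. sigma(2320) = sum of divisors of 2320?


sigma(n) = sum of divisors.
Divisors of 2320: [1, 2, 4, 5, 8, 10, 16, 20, 29, 40, 58, 80, 116, 145, 232, 290, 464, 580, 1160, 2320]
Sum = 5580


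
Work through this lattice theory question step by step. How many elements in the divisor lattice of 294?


Divisors of 294: [1, 2, 3, 6, 7, 14, 21, 42, 49, 98, 147, 294]
Count: 12


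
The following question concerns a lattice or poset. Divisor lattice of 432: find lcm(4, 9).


In a divisor lattice, join = lcm (least common multiple).
gcd(4,9) = 1
lcm(4,9) = 4*9/gcd = 36/1 = 36


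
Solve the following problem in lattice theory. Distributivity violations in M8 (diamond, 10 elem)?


Distributive law: a ^ (b v c) = (a ^ b) v (a ^ c).
Check all 10^3 = 1000 ordered triples (a,b,c).
  e.g. a=a1, b=a2, c=a3: lhs=a1 != rhs=0
  e.g. a=a1, b=a2, c=a4: lhs=a1 != rhs=0
Total violating triples: 336


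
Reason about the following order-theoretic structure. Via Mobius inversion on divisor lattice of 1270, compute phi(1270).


phi(n) = n * prod_{p|n} (1 - 1/p).
Prime divisors of 1270: [2, 5, 127]
phi(1270) = 1270 * (1 - 1/2) * (1 - 1/5) * (1 - 1/127)
phi(1270) = 504


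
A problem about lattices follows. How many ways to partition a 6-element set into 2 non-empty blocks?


S(n,k) = k*S(n-1,k) + S(n-1,k-1).
S(5,2) = 15, S(5,1) = 1
S(6,2) = 2*15 + 1 = 30 + 1
S(6,2) = 31


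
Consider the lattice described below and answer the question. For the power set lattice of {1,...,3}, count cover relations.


A cover relation a -< b holds when a < b with no c strictly between.
Cover relations:
  {} -< {1}
  {} -< {2}
  {} -< {3}
  {1} -< {1,2}
  {1} -< {1,3}
  {2} -< {1,2}
  {2} -< {2,3}
  {3} -< {1,3}
  ...4 more
Total: 12


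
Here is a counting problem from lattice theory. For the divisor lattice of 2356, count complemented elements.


An element a is complemented if some b has a meet b = bottom, a join b = top.
a is complemented iff gcd(a, n/a)=1, i.e. a is a unitary divisor of 2356.
Complemented elements: 1, 4, 19, 31, 76, 124, ... (2 more)
Count: 8


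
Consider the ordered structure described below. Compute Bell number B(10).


B(n) = number of set partitions of an n-element set.
B(n) satisfies the recurrence: B(n+1) = sum_k C(n,k)*B(k).
B(10) = 115975


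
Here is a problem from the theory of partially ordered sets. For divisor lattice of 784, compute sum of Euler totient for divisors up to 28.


Divisors of 784 up to 28: [1, 2, 4, 7, 8, 14, 16, 28]
phi values: [1, 1, 2, 6, 4, 6, 8, 12]
Sum = 40


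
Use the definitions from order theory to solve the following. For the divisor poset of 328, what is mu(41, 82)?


In a divisor lattice, mu(a,b) = mu(b/a) where mu is the classical Mobius function.
b/a = 82/41 = 2
Prime factorization of 2: primes [2]
2 is squarefree with 1 prime factor(s), so mu(2) = (-1)^1 = -1


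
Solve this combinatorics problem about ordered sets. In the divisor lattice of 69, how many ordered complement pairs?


Complement pair (a,b): a meet b = bottom, a join b = top.
Here: gcd(a,b)=1 and lcm(a,b)=69, i.e. a*b=69 with a,b coprime.
Pairs found: (1,69), (3,23), (23,3), (69,1)
Total ordered pairs: 4


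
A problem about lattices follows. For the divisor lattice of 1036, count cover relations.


A cover relation a -< b holds when a < b with no c strictly between.
Cover relations:
  1 -< 2
  1 -< 7
  1 -< 37
  2 -< 4
  2 -< 14
  2 -< 74
  4 -< 28
  4 -< 148
  ...12 more
Total: 20


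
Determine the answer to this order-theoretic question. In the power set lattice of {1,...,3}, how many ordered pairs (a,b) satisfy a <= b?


The order relation is {(a,b) : a <= b}, reflexive so it includes (a,a).
Examples: ({},{}), ({},{1,2}), ({},{1,2,3}), ({},{1,3}), ({},{1}), ...
Total ordered pairs: 27


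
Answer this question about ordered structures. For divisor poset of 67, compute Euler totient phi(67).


phi(n) = n * prod_{p|n} (1 - 1/p).
Prime divisors of 67: [67]
phi(67) = 67 * (1 - 1/67)
phi(67) = 66


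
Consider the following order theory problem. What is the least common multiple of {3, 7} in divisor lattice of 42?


In a divisor lattice, join = lcm (least common multiple).
Compute lcm iteratively: start with first element, then lcm(current, next).
Elements: [3, 7]
lcm(3,7) = 21
Final lcm = 21


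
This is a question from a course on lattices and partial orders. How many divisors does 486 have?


Divisors of 486: [1, 2, 3, 6, 9, 18, 27, 54, 81, 162, 243, 486]
Count: 12


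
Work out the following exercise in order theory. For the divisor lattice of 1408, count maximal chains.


A maximal chain goes from the minimum element to a maximal element via cover relations.
Counting all min-to-max paths in the cover graph.
Total maximal chains: 8


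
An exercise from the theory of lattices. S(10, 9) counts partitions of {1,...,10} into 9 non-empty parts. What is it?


S(n,k) = k*S(n-1,k) + S(n-1,k-1).
S(9,9) = 1, S(9,8) = 36
S(10,9) = 9*1 + 36 = 9 + 36
S(10,9) = 45


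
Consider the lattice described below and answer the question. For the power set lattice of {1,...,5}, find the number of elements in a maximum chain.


A chain is a totally ordered subset; we count the number of elements in a maximum chain.
Compute, for each element x, the size of the longest chain ending at x:
  {}: 1
  {1}: 2
  {2}: 2
  {3}: 2
  {4}: 2
  {5}: 2
  ...
A maximum chain: {} < {1} < {1,2} < {1,2,3} < {1,2,3,4} < {1,2,3,4,5}
Number of elements in the longest chain: 6


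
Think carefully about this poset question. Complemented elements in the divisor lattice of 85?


An element a is complemented if some b has a meet b = bottom, a join b = top.
a is complemented iff gcd(a, n/a)=1, i.e. a is a unitary divisor of 85.
Complemented elements: 1, 5, 17, 85
Count: 4


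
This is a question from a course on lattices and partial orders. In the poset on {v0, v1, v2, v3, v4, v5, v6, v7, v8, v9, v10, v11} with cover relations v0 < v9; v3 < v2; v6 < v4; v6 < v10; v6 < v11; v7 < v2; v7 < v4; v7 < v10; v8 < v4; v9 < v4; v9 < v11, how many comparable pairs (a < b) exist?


A comparable pair {a,b} has a < b or b < a in the order.
Count unordered pairs where one element is strictly below the other.
Examples: {v0,v4}, {v0,v9}, {v0,v11}, {v2,v3}, ...
Total comparable pairs: 13


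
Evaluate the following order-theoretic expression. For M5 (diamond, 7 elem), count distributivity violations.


Distributive law: a ^ (b v c) = (a ^ b) v (a ^ c).
Check all 7^3 = 343 ordered triples (a,b,c).
  e.g. a=a1, b=a2, c=a3: lhs=a1 != rhs=0
  e.g. a=a1, b=a2, c=a4: lhs=a1 != rhs=0
Total violating triples: 60


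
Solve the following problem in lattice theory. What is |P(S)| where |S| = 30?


Power set = 2^n.
2^30 = 1073741824


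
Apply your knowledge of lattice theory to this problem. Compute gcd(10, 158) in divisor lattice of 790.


In a divisor lattice, meet = gcd (greatest common divisor).
By Euclidean algorithm or factoring: gcd(10,158) = 2


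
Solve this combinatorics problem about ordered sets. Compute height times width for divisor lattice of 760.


Height = length of longest chain minus 1; width = size of largest antichain.
A maximum chain: 1 | 19 | 95 | 190 | 380 | 760  (height 5).
A maximum antichain: {4, 10, 38, 95}  (width 4).
Product = 5 * 4 = 20


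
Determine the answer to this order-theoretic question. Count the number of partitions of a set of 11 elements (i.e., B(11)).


B(n) = number of set partitions of an n-element set.
B(n) satisfies the recurrence: B(n+1) = sum_k C(n,k)*B(k).
B(11) = 678570


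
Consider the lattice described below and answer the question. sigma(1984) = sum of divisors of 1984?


sigma(n) = sum of divisors.
Divisors of 1984: [1, 2, 4, 8, 16, 31, 32, 62, 64, 124, 248, 496, 992, 1984]
Sum = 4064


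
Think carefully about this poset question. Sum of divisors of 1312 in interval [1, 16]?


Interval [1,16] in divisors of 1312: [1, 2, 4, 8, 16]
Sum = 31


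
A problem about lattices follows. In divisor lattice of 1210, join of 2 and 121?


In a divisor lattice, join = lcm (least common multiple).
gcd(2,121) = 1
lcm(2,121) = 2*121/gcd = 242/1 = 242


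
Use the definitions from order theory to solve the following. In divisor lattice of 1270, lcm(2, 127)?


Join=lcm.
gcd(2,127)=1
lcm=254


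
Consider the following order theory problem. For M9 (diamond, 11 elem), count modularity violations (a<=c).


Modular law: if a <= c then a v (b ^ c) = (a v b) ^ c.
Check all triples (a,b,c) with a <= c among 11 elements.
This lattice is modular (diamonds M_m and their chain-products are modular).
Total violating triples: 0


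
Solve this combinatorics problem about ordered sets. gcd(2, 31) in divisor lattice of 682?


Meet=gcd.
gcd(2,31)=1


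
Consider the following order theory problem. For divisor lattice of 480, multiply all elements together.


Divisors of 480: [1, 2, 3, 4, 5, 6, 8, 10, 12, 15, 16, 20, 24, 30, 32, 40, 48, 60, 80, 96, 120, 160, 240, 480]
Product = n^(d(n)/2) = 480^(24/2)
Product = 149587343098087735296000000000000


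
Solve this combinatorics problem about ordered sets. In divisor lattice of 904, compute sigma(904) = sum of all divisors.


sigma(n) = sum of divisors.
Divisors of 904: [1, 2, 4, 8, 113, 226, 452, 904]
Sum = 1710


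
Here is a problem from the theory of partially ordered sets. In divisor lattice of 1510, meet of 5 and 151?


In a divisor lattice, meet = gcd (greatest common divisor).
By Euclidean algorithm or factoring: gcd(5,151) = 1


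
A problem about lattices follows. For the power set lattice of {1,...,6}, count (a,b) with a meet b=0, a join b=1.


Complement pair (a,b): a meet b = bottom, a join b = top.
Here: A intersect B = {} and A union B = {1,...,6}.
Pairs found: ({},{1,2,3,4,5,6}), ({1},{2,3,4,5,6}), ({2},{1,3,4,5,6}), ({3},{1,2,4,5,6}), ... (60 more)
Total ordered pairs: 64


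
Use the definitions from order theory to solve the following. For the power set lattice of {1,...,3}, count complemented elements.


An element a is complemented if some b has a meet b = bottom, a join b = top.
every subset A has complement S\A, so all elements are complemented.
Complemented elements: {}, {1}, {2}, {3}, {1,2}, {1,3}, ... (2 more)
Count: 8


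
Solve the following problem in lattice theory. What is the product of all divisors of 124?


Divisors of 124: [1, 2, 4, 31, 62, 124]
Product = n^(d(n)/2) = 124^(6/2)
Product = 1906624


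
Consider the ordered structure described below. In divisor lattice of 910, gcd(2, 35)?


Meet=gcd.
gcd(2,35)=1


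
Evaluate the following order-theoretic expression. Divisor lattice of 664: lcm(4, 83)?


Join=lcm.
gcd(4,83)=1
lcm=332


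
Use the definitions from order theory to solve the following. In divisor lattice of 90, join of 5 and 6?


In a divisor lattice, join = lcm (least common multiple).
gcd(5,6) = 1
lcm(5,6) = 5*6/gcd = 30/1 = 30


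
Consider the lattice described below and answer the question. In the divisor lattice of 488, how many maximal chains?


A maximal chain goes from the minimum element to a maximal element via cover relations.
Counting all min-to-max paths in the cover graph.
Total maximal chains: 4


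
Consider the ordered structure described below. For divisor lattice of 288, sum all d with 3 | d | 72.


Interval [3,72] in divisors of 288: [3, 6, 9, 12, 18, 24, 36, 72]
Sum = 180


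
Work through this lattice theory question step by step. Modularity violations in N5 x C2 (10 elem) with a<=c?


Modular law: if a <= c then a v (b ^ c) = (a v b) ^ c.
Check all triples (a,b,c) with a <= c among 10 elements.
  e.g. a=(a,0), b=(c,0), c=(b,0): lhs=(a,0) != rhs=(b,0)
  e.g. a=(a,0), b=(c,1), c=(b,0): lhs=(a,0) != rhs=(b,0)
Total violating triples: 6


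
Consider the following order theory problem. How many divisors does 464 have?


Divisors of 464: [1, 2, 4, 8, 16, 29, 58, 116, 232, 464]
Count: 10


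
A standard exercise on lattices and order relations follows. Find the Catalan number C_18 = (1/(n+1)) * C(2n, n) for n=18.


C(n) = C(2n, n) / (n+1).
C(36, 18) = 9075135300
C(18) = 9075135300 / 19 = 477638700


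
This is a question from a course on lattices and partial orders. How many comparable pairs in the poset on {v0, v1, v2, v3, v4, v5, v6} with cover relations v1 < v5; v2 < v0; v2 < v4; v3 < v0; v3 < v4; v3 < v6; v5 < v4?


A comparable pair {a,b} has a < b or b < a in the order.
Count unordered pairs where one element is strictly below the other.
Examples: {v0,v2}, {v0,v3}, {v1,v4}, {v1,v5}, ...
Total comparable pairs: 8


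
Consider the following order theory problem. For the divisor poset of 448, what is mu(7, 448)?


In a divisor lattice, mu(a,b) = mu(b/a) where mu is the classical Mobius function.
b/a = 448/7 = 64
Prime factorization of 64: primes [2]
64 is not squarefree, so mu(64) = 0


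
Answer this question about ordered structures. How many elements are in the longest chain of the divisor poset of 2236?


A chain is a totally ordered subset; we count the number of elements in a maximum chain.
Compute, for each element x, the size of the longest chain ending at x:
  1: 1
  2: 2
  13: 2
  43: 2
  4: 3
  26: 3
  ...
A maximum chain: 1 < 2 < 4 < 52 < 2236
Number of elements in the longest chain: 5


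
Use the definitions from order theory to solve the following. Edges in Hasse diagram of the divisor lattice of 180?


A cover relation a -< b holds when a < b with no c strictly between.
Cover relations:
  1 -< 2
  1 -< 3
  1 -< 5
  2 -< 4
  2 -< 6
  2 -< 10
  3 -< 6
  3 -< 9
  ...25 more
Total: 33


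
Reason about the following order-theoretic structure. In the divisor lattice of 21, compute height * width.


Height = length of longest chain minus 1; width = size of largest antichain.
A maximum chain: 1 | 7 | 21  (height 2).
A maximum antichain: {3, 7}  (width 2).
Product = 2 * 2 = 4
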